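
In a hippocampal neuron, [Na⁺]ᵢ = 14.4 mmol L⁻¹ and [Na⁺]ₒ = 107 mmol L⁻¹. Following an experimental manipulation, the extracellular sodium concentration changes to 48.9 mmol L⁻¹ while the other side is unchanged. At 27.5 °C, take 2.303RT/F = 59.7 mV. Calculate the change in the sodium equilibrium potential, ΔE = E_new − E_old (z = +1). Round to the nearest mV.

E_old = (59.7/1)·log₁₀(107/14.4) = 52.00 mV
E_new = (59.7/1)·log₁₀(48.9/14.4) = 31.70 mV
ΔE = 31.70 − (52.00) = -20.30 mV

-20 mV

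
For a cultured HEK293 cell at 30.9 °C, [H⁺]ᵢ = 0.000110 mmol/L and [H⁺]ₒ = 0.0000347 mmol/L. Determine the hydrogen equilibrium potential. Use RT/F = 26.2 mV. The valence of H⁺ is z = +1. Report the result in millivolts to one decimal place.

E = (26.2/z) · ln([H⁺]_out/[H⁺]_in) with z = +1.
= (26.2/1) · ln(0.0000347/0.000110) = 26.20 · ln(0.3155)
= 26.20 · (-1.1537) = -30.23 mV

-30.2 mV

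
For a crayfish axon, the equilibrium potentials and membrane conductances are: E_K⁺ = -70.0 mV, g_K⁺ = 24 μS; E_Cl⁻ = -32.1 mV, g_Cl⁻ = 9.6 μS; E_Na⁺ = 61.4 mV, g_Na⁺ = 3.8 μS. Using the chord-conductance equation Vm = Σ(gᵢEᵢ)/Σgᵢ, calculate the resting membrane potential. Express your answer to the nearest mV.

-47 mV

Σ gᵢEᵢ = 24·(-70.0) + 9.6·(-32.1) + 3.8·(61.4) = -1754.84
Σ gᵢ = 24 + 9.6 + 3.8 = 37.4
Vm = -1754.84 / 37.4 = -46.92 mV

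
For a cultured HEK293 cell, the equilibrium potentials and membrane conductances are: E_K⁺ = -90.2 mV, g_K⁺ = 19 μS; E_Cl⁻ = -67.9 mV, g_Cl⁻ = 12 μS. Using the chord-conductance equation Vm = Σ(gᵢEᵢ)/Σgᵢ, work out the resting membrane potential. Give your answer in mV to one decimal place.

-81.6 mV

Σ gᵢEᵢ = 19·(-90.2) + 12·(-67.9) = -2528.60
Σ gᵢ = 19 + 12 = 31
Vm = -2528.60 / 31 = -81.57 mV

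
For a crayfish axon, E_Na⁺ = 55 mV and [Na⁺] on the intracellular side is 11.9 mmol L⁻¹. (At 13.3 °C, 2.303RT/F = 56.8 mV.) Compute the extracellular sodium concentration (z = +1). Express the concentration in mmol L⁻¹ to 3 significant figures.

Nernst: E = (56.8/1) · log₁₀([out]/[in]), so log₁₀([out]/[in]) = 55.0 × 1 / 56.8 = 0.9683.
[out]/[in] = 10^(0.9683) = 9.296.
[out] = 9.296 × 11.9 = 110.6 mmol L⁻¹.

111 mmol L⁻¹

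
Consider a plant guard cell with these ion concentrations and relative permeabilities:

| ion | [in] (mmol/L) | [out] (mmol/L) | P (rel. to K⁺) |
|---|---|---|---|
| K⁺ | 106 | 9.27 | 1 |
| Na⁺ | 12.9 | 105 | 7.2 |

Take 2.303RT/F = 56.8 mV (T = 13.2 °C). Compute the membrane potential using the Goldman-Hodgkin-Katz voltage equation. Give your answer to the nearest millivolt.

33 mV

Vm = 56.8 · log₁₀[(Σ P·[cation]ₒ + Σ P·[anion]ᵢ) / (Σ P·[cation]ᵢ + Σ P·[anion]ₒ)]
Numerator = 1×9.27 + 7.2×105 = 765.3
Denominator = 1×106 + 7.2×12.9 = 198.9
Vm = 56.8 · log₁₀(3.8479) = 56.8 × (0.5852) = 33.24 mV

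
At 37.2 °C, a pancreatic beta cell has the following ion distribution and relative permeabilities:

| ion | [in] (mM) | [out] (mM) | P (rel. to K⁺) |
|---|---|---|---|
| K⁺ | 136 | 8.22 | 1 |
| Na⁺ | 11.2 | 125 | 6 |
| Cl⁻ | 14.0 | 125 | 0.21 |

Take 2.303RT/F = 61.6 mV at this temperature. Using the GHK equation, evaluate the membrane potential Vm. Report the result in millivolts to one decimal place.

Vm = 61.6 · log₁₀[(Σ P·[cation]ₒ + Σ P·[anion]ᵢ) / (Σ P·[cation]ᵢ + Σ P·[anion]ₒ)]
Numerator = 1×8.22 + 6×125 + 0.21×14.0 = 761.2
Denominator = 1×136 + 6×11.2 + 0.21×125 = 229.4
Vm = 61.6 · log₁₀(3.3173) = 61.6 × (0.5208) = 32.08 mV

32.1 mV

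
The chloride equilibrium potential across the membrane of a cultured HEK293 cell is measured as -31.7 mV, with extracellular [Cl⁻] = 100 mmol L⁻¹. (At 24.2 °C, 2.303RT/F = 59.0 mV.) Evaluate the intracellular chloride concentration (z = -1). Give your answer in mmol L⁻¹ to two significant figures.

29 mmol L⁻¹

Nernst: E = (59.0/-1) · log₁₀([out]/[in]), so log₁₀([out]/[in]) = -31.7 × -1 / 59.0 = 0.5373.
[out]/[in] = 10^(0.5373) = 3.446.
[in] = 100 / 3.446 = 29.02 mmol L⁻¹.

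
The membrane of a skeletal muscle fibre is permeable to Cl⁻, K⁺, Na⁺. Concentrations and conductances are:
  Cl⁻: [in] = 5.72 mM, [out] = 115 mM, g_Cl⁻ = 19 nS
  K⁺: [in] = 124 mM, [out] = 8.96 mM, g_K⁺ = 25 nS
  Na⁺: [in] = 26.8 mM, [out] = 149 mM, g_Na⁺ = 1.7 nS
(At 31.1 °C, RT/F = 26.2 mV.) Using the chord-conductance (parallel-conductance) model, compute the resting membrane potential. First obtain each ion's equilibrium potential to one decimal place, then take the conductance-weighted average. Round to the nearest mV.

-69 mV

E_Cl⁻ = (26.2/-1)·ln(115/5.72) = -78.6 mV
E_K⁺ = (26.2/1)·ln(8.96/124) = -68.8 mV
E_Na⁺ = (26.2/1)·ln(149/26.8) = 44.9 mV
Vm = (Σ gᵢEᵢ)/(Σ gᵢ) = (19·-78.6 + 25·-68.8 + 1.7·44.9) / (19 + 25 + 1.7)
= -3137.07 / 45.7 = -68.64 mV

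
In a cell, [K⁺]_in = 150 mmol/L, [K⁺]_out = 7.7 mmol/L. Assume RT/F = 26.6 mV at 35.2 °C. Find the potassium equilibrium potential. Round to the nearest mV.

E = (26.6/z) · ln([K⁺]_out/[K⁺]_in) with z = +1.
= (26.6/1) · ln(7.7/150) = 26.60 · ln(0.05133)
= 26.60 · (-2.9694) = -78.99 mV

-79 mV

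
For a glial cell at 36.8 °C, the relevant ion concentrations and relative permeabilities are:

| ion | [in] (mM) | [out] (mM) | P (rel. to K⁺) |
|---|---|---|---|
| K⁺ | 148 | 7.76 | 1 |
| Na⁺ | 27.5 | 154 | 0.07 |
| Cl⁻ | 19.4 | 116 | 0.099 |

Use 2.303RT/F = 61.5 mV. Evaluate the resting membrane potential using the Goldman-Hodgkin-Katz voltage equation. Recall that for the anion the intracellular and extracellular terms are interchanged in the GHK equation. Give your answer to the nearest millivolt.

Vm = 61.5 · log₁₀[(Σ P·[cation]ₒ + Σ P·[anion]ᵢ) / (Σ P·[cation]ᵢ + Σ P·[anion]ₒ)]
Numerator = 1×7.76 + 0.07×154 + 0.099×19.4 = 20.46
Denominator = 1×148 + 0.07×27.5 + 0.099×116 = 161.4
Vm = 61.5 · log₁₀(0.12676) = 61.5 × (-0.8970) = -55.17 mV

-55 mV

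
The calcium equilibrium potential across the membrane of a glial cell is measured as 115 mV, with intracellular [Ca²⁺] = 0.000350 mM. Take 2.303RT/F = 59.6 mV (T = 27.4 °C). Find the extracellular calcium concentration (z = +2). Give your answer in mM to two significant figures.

Nernst: E = (59.6/2) · log₁₀([out]/[in]), so log₁₀([out]/[in]) = 115.0 × 2 / 59.6 = 3.8591.
[out]/[in] = 10^(3.8591) = 7229.
[out] = 7229 × 0.000350 = 2.53 mM.

2.5 mM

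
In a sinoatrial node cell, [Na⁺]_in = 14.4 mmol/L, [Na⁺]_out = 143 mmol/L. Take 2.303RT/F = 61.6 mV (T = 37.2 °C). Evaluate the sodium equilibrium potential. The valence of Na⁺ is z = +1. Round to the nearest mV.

E = (61.6/z) · log₁₀([Na⁺]_out/[Na⁺]_in) with z = +1.
= (61.6/1) · log₁₀(143/14.4) = 61.60 · log₁₀(9.931)
= 61.60 · (0.9970) = 61.41 mV

61 mV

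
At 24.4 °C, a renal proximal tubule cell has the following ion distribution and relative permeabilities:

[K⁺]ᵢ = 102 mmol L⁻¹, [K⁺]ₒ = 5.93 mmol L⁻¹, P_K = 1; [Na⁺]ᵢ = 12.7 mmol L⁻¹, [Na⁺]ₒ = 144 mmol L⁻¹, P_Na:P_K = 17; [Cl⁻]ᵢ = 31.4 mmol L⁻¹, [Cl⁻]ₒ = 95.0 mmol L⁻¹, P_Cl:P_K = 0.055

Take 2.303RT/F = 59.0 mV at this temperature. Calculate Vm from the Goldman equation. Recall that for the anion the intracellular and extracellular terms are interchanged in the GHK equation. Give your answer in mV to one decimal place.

Vm = 59.0 · log₁₀[(Σ P·[cation]ₒ + Σ P·[anion]ᵢ) / (Σ P·[cation]ᵢ + Σ P·[anion]ₒ)]
Numerator = 1×5.93 + 17×144 + 0.055×31.4 = 2456
Denominator = 1×102 + 17×12.7 + 0.055×95.0 = 323.1
Vm = 59.0 · log₁₀(7.5997) = 59.0 × (0.8808) = 51.97 mV

52.0 mV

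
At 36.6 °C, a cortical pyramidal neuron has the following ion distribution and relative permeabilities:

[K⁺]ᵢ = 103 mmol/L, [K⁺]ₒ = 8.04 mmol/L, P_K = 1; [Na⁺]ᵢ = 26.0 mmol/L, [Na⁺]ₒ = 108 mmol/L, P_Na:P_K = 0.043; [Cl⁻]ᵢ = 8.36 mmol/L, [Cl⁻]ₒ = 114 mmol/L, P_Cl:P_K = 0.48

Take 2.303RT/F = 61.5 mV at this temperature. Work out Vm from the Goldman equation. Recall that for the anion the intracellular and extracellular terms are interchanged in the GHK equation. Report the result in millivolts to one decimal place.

Vm = 61.5 · log₁₀[(Σ P·[cation]ₒ + Σ P·[anion]ᵢ) / (Σ P·[cation]ᵢ + Σ P·[anion]ₒ)]
Numerator = 1×8.04 + 0.043×108 + 0.48×8.36 = 16.7
Denominator = 1×103 + 0.043×26.0 + 0.48×114 = 158.8
Vm = 61.5 · log₁₀(0.10512) = 61.5 × (-0.9783) = -60.17 mV

-60.2 mV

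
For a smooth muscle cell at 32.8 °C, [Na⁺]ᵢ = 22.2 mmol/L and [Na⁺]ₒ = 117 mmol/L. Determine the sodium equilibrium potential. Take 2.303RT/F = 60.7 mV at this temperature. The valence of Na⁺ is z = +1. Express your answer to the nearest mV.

E = (60.7/z) · log₁₀([Na⁺]_out/[Na⁺]_in) with z = +1.
= (60.7/1) · log₁₀(117/22.2) = 60.70 · log₁₀(5.27)
= 60.70 · (0.7218) = 43.82 mV

44 mV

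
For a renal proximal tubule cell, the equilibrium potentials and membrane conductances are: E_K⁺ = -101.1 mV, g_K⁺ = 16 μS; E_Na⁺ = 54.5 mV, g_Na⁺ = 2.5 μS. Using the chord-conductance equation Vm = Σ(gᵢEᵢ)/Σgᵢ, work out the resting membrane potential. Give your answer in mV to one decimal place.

Σ gᵢEᵢ = 16·(-101.1) + 2.5·(54.5) = -1481.35
Σ gᵢ = 16 + 2.5 = 18.5
Vm = -1481.35 / 18.5 = -80.07 mV

-80.1 mV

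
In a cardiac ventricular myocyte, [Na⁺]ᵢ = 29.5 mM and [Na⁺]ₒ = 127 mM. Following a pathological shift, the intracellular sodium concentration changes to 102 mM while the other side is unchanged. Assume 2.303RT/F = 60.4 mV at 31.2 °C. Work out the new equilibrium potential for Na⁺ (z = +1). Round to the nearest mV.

6 mV

After the shift: [Na⁺]_out = 127, [Na⁺]_in = 102 mM.
E_new = (60.4/1)·log₁₀(127/102) = 60.40 · (0.0952) = 5.75 mV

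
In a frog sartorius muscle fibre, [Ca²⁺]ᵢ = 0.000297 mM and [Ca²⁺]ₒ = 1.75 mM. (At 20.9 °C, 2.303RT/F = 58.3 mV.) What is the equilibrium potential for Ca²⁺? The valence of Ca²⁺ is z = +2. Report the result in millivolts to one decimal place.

109.9 mV

E = (58.3/z) · log₁₀([Ca²⁺]_out/[Ca²⁺]_in) with z = +2.
= (58.3/2) · log₁₀(1.75/0.000297) = 29.15 · log₁₀(5892)
= 29.15 · (3.7703) = 109.90 mV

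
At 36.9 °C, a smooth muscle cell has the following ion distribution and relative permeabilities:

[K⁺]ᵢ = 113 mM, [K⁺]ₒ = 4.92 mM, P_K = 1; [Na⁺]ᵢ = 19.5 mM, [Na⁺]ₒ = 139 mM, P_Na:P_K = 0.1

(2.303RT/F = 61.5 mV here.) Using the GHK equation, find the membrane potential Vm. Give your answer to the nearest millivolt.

Vm = 61.5 · log₁₀[(Σ P·[cation]ₒ + Σ P·[anion]ᵢ) / (Σ P·[cation]ᵢ + Σ P·[anion]ₒ)]
Numerator = 1×4.92 + 0.1×139 = 18.82
Denominator = 1×113 + 0.1×19.5 = 115
Vm = 61.5 · log₁₀(0.16372) = 61.5 × (-0.7859) = -48.33 mV

-48 mV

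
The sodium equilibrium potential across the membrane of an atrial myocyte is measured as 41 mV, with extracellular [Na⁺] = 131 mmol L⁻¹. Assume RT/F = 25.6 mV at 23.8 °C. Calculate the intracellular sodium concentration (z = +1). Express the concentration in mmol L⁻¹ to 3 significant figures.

26.4 mmol L⁻¹

Nernst: E = (25.6/1) · ln([out]/[in]), so ln([out]/[in]) = 41.0 × 1 / 25.6 = 1.6016.
[out]/[in] = e^(1.6016) = 4.961.
[in] = 131 / 4.961 = 26.41 mmol L⁻¹.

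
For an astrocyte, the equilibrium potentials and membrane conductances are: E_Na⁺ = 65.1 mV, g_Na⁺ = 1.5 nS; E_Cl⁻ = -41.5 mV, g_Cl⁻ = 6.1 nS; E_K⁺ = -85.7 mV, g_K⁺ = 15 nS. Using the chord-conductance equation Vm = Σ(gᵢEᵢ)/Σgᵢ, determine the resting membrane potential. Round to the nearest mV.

-64 mV

Σ gᵢEᵢ = 1.5·(65.1) + 6.1·(-41.5) + 15·(-85.7) = -1441.00
Σ gᵢ = 1.5 + 6.1 + 15 = 22.6
Vm = -1441.00 / 22.6 = -63.76 mV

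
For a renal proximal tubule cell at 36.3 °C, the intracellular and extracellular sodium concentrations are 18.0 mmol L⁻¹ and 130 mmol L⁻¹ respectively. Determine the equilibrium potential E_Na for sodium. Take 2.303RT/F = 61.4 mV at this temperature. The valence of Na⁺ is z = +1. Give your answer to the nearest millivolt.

E = (61.4/z) · log₁₀([Na⁺]_out/[Na⁺]_in) with z = +1.
= (61.4/1) · log₁₀(130/18.0) = 61.40 · log₁₀(7.222)
= 61.40 · (0.8587) = 52.72 mV

53 mV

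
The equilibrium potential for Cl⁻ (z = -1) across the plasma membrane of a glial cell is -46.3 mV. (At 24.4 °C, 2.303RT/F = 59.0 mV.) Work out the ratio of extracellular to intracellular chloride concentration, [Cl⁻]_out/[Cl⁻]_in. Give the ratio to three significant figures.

6.09

log₁₀([out]/[in]) = E·z/(59.0) = -46.3 × -1 / 59.0 = 0.7847
[out]/[in] = 10^(0.7847) = 6.092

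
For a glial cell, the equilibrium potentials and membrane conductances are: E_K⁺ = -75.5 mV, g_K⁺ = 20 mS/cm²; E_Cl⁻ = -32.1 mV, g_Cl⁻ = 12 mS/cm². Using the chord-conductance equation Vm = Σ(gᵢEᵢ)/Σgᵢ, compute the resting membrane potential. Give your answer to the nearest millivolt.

-59 mV

Σ gᵢEᵢ = 20·(-75.5) + 12·(-32.1) = -1895.20
Σ gᵢ = 20 + 12 = 32
Vm = -1895.20 / 32 = -59.23 mV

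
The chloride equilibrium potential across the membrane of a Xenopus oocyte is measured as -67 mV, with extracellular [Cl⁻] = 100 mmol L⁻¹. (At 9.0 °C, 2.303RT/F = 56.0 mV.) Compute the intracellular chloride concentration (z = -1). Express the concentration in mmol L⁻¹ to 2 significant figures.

6.4 mmol L⁻¹

Nernst: E = (56.0/-1) · log₁₀([out]/[in]), so log₁₀([out]/[in]) = -67.0 × -1 / 56.0 = 1.1964.
[out]/[in] = 10^(1.1964) = 15.72.
[in] = 100 / 15.72 = 6.362 mmol L⁻¹.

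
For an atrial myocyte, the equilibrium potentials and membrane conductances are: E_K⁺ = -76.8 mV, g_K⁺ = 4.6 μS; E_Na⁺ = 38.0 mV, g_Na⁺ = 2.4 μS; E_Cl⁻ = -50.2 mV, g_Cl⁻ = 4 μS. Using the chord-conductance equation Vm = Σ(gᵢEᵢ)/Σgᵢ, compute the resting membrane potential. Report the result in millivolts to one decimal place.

-42.1 mV

Σ gᵢEᵢ = 4.6·(-76.8) + 2.4·(38.0) + 4·(-50.2) = -462.88
Σ gᵢ = 4.6 + 2.4 + 4 = 11
Vm = -462.88 / 11 = -42.08 mV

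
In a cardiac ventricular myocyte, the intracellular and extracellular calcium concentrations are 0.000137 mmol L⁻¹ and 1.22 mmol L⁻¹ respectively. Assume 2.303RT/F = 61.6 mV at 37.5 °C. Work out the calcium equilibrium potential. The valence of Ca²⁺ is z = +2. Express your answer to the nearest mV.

E = (61.6/z) · log₁₀([Ca²⁺]_out/[Ca²⁺]_in) with z = +2.
= (61.6/2) · log₁₀(1.22/0.000137) = 30.80 · log₁₀(8905)
= 30.80 · (3.9496) = 121.65 mV

122 mV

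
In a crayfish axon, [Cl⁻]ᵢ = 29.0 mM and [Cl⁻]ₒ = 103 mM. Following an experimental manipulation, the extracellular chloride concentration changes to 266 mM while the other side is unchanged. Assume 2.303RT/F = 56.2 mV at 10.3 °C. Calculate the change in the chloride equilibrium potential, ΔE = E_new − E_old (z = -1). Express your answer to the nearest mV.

E_old = (56.2/-1)·log₁₀(103/29.0) = -30.93 mV
E_new = (56.2/-1)·log₁₀(266/29.0) = -54.09 mV
ΔE = -54.09 − (-30.93) = -23.16 mV

-23 mV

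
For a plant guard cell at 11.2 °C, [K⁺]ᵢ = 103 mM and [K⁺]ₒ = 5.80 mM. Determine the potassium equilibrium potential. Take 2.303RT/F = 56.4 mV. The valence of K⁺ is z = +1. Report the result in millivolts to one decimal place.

E = (56.4/z) · log₁₀([K⁺]_out/[K⁺]_in) with z = +1.
= (56.4/1) · log₁₀(5.80/103) = 56.40 · log₁₀(0.05631)
= 56.40 · (-1.2494) = -70.47 mV

-70.5 mV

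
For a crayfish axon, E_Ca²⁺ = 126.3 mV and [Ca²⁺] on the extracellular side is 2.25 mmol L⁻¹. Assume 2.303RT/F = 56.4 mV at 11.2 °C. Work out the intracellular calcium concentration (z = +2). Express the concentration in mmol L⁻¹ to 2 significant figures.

Nernst: E = (56.4/2) · log₁₀([out]/[in]), so log₁₀([out]/[in]) = 126.3 × 2 / 56.4 = 4.4787.
[out]/[in] = 10^(4.4787) = 3.011e+04.
[in] = 2.25 / 3.011e+04 = 7.472e-05 mmol L⁻¹.

0.000075 mmol L⁻¹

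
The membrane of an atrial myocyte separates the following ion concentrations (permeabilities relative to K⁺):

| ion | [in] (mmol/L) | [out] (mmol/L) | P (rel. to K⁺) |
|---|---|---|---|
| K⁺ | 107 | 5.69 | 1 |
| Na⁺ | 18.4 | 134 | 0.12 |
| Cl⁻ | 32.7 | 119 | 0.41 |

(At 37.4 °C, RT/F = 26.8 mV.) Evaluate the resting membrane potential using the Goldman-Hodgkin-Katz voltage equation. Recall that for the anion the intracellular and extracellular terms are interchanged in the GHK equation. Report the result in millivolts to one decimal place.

Vm = 26.8 · ln[(Σ P·[cation]ₒ + Σ P·[anion]ᵢ) / (Σ P·[cation]ᵢ + Σ P·[anion]ₒ)]
Numerator = 1×5.69 + 0.12×134 + 0.41×32.7 = 35.18
Denominator = 1×107 + 0.12×18.4 + 0.41×119 = 158
Vm = 26.8 · ln(0.22264) = 26.8 × (-1.5022) = -40.26 mV

-40.3 mV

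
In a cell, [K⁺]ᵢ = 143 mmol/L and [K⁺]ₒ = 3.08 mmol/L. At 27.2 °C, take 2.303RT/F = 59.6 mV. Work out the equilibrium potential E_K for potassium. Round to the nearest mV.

-99 mV

E = (59.6/z) · log₁₀([K⁺]_out/[K⁺]_in) with z = +1.
= (59.6/1) · log₁₀(3.08/143) = 59.60 · log₁₀(0.02154)
= 59.60 · (-1.6668) = -99.34 mV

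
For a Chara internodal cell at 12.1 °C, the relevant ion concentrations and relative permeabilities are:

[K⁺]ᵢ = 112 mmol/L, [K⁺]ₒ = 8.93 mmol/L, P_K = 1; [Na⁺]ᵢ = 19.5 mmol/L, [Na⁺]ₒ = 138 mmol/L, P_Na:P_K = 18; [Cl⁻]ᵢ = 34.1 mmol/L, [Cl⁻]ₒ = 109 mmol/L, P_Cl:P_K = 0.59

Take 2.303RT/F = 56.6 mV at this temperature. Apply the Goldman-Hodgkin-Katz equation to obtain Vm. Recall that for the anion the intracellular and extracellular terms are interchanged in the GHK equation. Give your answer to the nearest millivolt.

Vm = 56.6 · log₁₀[(Σ P·[cation]ₒ + Σ P·[anion]ᵢ) / (Σ P·[cation]ᵢ + Σ P·[anion]ₒ)]
Numerator = 1×8.93 + 18×138 + 0.59×34.1 = 2513
Denominator = 1×112 + 18×19.5 + 0.59×109 = 527.3
Vm = 56.6 · log₁₀(4.7658) = 56.6 × (0.6781) = 38.38 mV

38 mV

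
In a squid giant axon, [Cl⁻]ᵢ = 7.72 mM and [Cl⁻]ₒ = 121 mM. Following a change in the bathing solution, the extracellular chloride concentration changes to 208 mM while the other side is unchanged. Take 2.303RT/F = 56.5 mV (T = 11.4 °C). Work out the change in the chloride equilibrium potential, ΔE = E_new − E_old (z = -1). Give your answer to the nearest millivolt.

-13 mV

E_old = (56.5/-1)·log₁₀(121/7.72) = -67.53 mV
E_new = (56.5/-1)·log₁₀(208/7.72) = -80.82 mV
ΔE = -80.82 − (-67.53) = -13.29 mV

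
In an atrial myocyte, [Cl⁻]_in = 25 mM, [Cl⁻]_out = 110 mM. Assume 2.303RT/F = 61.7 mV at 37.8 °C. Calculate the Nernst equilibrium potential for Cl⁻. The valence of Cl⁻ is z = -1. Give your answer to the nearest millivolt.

E = (61.7/z) · log₁₀([Cl⁻]_out/[Cl⁻]_in) with z = -1.
For an anion, dividing by z = -1 reverses the sign.
= (61.7/-1) · log₁₀(110/25) = -61.70 · log₁₀(4.4)
= -61.70 · (0.6435) = -39.70 mV

-40 mV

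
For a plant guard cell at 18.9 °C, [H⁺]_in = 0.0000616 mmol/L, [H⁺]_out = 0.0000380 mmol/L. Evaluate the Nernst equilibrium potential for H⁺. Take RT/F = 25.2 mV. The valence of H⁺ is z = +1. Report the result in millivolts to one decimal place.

E = (25.2/z) · ln([H⁺]_out/[H⁺]_in) with z = +1.
= (25.2/1) · ln(0.0000380/0.0000616) = 25.20 · ln(0.6169)
= 25.20 · (-0.4831) = -12.17 mV

-12.2 mV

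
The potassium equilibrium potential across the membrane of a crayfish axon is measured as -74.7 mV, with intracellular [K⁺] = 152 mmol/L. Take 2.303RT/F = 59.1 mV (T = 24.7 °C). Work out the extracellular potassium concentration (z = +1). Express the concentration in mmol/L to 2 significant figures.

8.3 mmol/L

Nernst: E = (59.1/1) · log₁₀([out]/[in]), so log₁₀([out]/[in]) = -74.7 × 1 / 59.1 = -1.2640.
[out]/[in] = 10^(-1.2640) = 0.05446.
[out] = 0.05446 × 152 = 8.277 mmol/L.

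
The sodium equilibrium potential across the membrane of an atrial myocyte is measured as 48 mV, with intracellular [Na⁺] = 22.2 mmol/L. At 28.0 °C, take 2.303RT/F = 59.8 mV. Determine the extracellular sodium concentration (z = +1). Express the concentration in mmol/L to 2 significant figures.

Nernst: E = (59.8/1) · log₁₀([out]/[in]), so log₁₀([out]/[in]) = 48.0 × 1 / 59.8 = 0.8027.
[out]/[in] = 10^(0.8027) = 6.349.
[out] = 6.349 × 22.2 = 140.9 mmol/L.

140 mmol/L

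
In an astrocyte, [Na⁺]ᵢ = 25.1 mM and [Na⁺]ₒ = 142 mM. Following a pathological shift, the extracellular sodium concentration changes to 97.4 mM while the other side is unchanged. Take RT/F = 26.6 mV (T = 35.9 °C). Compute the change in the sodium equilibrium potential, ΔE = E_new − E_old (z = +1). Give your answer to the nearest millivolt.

E_old = (26.6/1)·ln(142/25.1) = 46.10 mV
E_new = (26.6/1)·ln(97.4/25.1) = 36.07 mV
ΔE = 36.07 − (46.10) = -10.03 mV

-10 mV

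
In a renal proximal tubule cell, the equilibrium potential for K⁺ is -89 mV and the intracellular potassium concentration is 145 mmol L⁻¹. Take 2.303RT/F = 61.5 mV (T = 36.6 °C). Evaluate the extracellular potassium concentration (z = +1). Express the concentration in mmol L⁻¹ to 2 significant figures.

5.2 mmol L⁻¹

Nernst: E = (61.5/1) · log₁₀([out]/[in]), so log₁₀([out]/[in]) = -89.0 × 1 / 61.5 = -1.4472.
[out]/[in] = 10^(-1.4472) = 0.03571.
[out] = 0.03571 × 145 = 5.179 mmol L⁻¹.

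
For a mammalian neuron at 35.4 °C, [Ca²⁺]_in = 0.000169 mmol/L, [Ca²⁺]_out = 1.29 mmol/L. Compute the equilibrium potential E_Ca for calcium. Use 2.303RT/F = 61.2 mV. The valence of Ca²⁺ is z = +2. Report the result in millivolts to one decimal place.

118.8 mV

E = (61.2/z) · log₁₀([Ca²⁺]_out/[Ca²⁺]_in) with z = +2.
= (61.2/2) · log₁₀(1.29/0.000169) = 30.60 · log₁₀(7633)
= 30.60 · (3.8827) = 118.81 mV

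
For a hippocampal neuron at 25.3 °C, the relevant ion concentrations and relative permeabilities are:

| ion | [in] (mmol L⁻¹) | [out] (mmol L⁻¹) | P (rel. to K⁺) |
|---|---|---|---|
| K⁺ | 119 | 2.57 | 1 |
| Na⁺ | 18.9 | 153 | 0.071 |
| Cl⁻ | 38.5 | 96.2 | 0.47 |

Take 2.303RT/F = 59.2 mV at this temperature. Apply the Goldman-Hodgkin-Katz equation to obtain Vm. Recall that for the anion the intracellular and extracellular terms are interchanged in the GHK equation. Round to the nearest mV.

Vm = 59.2 · log₁₀[(Σ P·[cation]ₒ + Σ P·[anion]ᵢ) / (Σ P·[cation]ᵢ + Σ P·[anion]ₒ)]
Numerator = 1×2.57 + 0.071×153 + 0.47×38.5 = 31.53
Denominator = 1×119 + 0.071×18.9 + 0.47×96.2 = 165.6
Vm = 59.2 · log₁₀(0.19044) = 59.2 × (-0.7202) = -42.64 mV

-43 mV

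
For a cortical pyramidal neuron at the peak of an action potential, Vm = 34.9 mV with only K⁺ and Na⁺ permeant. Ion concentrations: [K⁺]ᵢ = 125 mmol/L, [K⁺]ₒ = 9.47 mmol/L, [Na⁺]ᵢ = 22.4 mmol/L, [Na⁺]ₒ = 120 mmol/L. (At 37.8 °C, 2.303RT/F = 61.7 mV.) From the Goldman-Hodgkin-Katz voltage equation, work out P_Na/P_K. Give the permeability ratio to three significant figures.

Let α = P_Na/P_K. GHK: Vm = 61.7·log₁₀[(Kₒ + α·Naₒ)/(Kᵢ + α·Naᵢ)].
10^(Vm/61.7) = 10^(34.9/61.7) = 3.6782
So 3.6782·(Kᵢ + α·Naᵢ) = Kₒ + α·Naₒ → α = (3.6782·125.0 − 9.47) / (120.0 − 3.6782·22.4)
α = (459.8 − 9.47) / (120.0 − 82.39) = 450.3/37.61 = 11.97

12.0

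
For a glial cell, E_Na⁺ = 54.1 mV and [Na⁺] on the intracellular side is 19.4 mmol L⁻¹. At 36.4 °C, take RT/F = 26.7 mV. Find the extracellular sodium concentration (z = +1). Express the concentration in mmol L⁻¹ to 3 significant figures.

Nernst: E = (26.7/1) · ln([out]/[in]), so ln([out]/[in]) = 54.1 × 1 / 26.7 = 2.0262.
[out]/[in] = e^(2.0262) = 7.585.
[out] = 7.585 × 19.4 = 147.2 mmol L⁻¹.

147 mmol L⁻¹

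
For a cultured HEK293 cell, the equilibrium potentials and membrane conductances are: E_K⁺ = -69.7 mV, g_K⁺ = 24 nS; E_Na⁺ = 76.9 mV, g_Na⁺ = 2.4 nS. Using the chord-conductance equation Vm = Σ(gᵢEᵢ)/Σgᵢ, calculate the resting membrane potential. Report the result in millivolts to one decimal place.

-56.4 mV

Σ gᵢEᵢ = 24·(-69.7) + 2.4·(76.9) = -1488.24
Σ gᵢ = 24 + 2.4 = 26.4
Vm = -1488.24 / 26.4 = -56.37 mV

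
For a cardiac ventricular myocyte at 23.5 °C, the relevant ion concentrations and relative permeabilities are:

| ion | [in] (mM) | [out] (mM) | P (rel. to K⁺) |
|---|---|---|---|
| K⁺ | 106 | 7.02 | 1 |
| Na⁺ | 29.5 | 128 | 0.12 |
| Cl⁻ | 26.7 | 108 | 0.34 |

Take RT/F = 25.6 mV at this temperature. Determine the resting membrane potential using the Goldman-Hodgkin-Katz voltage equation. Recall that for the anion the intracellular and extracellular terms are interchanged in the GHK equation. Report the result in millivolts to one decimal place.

-39.3 mV

Vm = 25.6 · ln[(Σ P·[cation]ₒ + Σ P·[anion]ᵢ) / (Σ P·[cation]ᵢ + Σ P·[anion]ₒ)]
Numerator = 1×7.02 + 0.12×128 + 0.34×26.7 = 31.46
Denominator = 1×106 + 0.12×29.5 + 0.34×108 = 146.3
Vm = 25.6 · ln(0.21508) = 25.6 × (-1.5367) = -39.34 mV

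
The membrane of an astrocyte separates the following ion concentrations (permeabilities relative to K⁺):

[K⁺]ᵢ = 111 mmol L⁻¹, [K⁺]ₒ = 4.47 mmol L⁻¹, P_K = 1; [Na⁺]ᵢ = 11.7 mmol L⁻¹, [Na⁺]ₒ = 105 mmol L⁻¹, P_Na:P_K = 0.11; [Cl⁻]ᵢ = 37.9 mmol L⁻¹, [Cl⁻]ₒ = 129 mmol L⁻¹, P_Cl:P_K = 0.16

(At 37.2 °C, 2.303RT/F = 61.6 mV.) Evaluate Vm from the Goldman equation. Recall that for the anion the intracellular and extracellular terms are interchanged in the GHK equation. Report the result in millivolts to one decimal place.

Vm = 61.6 · log₁₀[(Σ P·[cation]ₒ + Σ P·[anion]ᵢ) / (Σ P·[cation]ᵢ + Σ P·[anion]ₒ)]
Numerator = 1×4.47 + 0.11×105 + 0.16×37.9 = 22.08
Denominator = 1×111 + 0.11×11.7 + 0.16×129 = 132.9
Vm = 61.6 · log₁₀(0.16614) = 61.6 × (-0.7795) = -48.02 mV

-48.0 mV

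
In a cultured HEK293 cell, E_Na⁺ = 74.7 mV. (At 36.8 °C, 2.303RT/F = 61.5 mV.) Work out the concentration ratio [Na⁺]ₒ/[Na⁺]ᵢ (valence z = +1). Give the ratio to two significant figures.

log₁₀([out]/[in]) = E·z/(61.5) = 74.7 × 1 / 61.5 = 1.2146
[out]/[in] = 10^(1.2146) = 16.39

16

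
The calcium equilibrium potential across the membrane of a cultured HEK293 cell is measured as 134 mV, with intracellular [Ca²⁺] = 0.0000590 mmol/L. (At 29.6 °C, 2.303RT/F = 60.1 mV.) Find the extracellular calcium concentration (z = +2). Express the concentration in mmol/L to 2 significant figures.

1.7 mmol/L

Nernst: E = (60.1/2) · log₁₀([out]/[in]), so log₁₀([out]/[in]) = 134.0 × 2 / 60.1 = 4.4592.
[out]/[in] = 10^(4.4592) = 2.879e+04.
[out] = 2.879e+04 × 0.0000590 = 1.699 mmol/L.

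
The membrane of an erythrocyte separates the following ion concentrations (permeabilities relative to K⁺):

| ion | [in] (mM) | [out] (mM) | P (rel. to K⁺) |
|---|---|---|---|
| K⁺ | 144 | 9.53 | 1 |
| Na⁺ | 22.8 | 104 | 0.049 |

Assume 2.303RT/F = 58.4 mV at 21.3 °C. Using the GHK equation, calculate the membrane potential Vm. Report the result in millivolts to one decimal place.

-58.2 mV

Vm = 58.4 · log₁₀[(Σ P·[cation]ₒ + Σ P·[anion]ᵢ) / (Σ P·[cation]ᵢ + Σ P·[anion]ₒ)]
Numerator = 1×9.53 + 0.049×104 = 14.63
Denominator = 1×144 + 0.049×22.8 = 145.1
Vm = 58.4 · log₁₀(0.10079) = 58.4 × (-0.9966) = -58.20 mV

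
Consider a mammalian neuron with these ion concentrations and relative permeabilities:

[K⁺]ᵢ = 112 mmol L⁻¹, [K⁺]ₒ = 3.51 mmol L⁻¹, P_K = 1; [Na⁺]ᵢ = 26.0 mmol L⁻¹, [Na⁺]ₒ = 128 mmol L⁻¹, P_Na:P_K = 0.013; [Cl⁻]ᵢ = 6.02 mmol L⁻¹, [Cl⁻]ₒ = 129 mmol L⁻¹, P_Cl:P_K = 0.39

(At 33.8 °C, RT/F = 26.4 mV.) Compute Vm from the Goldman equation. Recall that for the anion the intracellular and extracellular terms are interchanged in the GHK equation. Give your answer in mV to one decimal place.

-81.1 mV

Vm = 26.4 · ln[(Σ P·[cation]ₒ + Σ P·[anion]ᵢ) / (Σ P·[cation]ᵢ + Σ P·[anion]ₒ)]
Numerator = 1×3.51 + 0.013×128 + 0.39×6.02 = 7.522
Denominator = 1×112 + 0.013×26.0 + 0.39×129 = 162.6
Vm = 26.4 · ln(0.046246) = 26.4 × (-3.0738) = -81.15 mV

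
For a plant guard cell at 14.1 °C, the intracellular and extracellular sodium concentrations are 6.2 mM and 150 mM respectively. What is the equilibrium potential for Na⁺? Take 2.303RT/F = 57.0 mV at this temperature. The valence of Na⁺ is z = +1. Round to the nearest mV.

79 mV

E = (57.0/z) · log₁₀([Na⁺]_out/[Na⁺]_in) with z = +1.
= (57.0/1) · log₁₀(150/6.2) = 57.00 · log₁₀(24.19)
= 57.00 · (1.3837) = 78.87 mV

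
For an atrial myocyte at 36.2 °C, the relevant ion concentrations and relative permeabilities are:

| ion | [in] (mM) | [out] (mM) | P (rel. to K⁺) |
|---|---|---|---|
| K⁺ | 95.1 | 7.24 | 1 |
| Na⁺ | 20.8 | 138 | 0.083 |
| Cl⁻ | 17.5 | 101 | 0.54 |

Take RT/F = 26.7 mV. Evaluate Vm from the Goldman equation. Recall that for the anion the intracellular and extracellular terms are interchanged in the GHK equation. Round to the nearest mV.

Vm = 26.7 · ln[(Σ P·[cation]ₒ + Σ P·[anion]ᵢ) / (Σ P·[cation]ᵢ + Σ P·[anion]ₒ)]
Numerator = 1×7.24 + 0.083×138 + 0.54×17.5 = 28.14
Denominator = 1×95.1 + 0.083×20.8 + 0.54×101 = 151.4
Vm = 26.7 · ln(0.18593) = 26.7 × (-1.6824) = -44.92 mV

-45 mV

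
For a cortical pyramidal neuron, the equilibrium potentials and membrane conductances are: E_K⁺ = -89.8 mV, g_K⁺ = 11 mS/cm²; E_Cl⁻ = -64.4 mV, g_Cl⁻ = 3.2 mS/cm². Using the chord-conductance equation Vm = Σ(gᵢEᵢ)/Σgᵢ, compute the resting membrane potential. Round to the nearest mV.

Σ gᵢEᵢ = 11·(-89.8) + 3.2·(-64.4) = -1193.88
Σ gᵢ = 11 + 3.2 = 14.2
Vm = -1193.88 / 14.2 = -84.08 mV

-84 mV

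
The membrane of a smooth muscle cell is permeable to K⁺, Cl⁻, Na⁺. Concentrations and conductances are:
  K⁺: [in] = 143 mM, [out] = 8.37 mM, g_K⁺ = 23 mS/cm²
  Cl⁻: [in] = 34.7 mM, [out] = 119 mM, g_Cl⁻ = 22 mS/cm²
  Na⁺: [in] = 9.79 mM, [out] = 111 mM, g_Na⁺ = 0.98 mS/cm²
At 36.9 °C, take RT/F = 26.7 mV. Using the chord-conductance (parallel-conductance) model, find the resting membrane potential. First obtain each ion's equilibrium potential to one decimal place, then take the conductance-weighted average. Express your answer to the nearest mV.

E_K⁺ = (26.7/1)·ln(8.37/143) = -75.8 mV
E_Cl⁻ = (26.7/-1)·ln(119/34.7) = -32.9 mV
E_Na⁺ = (26.7/1)·ln(111/9.79) = 64.8 mV
Vm = (Σ gᵢEᵢ)/(Σ gᵢ) = (23·-75.8 + 22·-32.9 + 0.98·64.8) / (23 + 22 + 0.98)
= -2403.70 / 45.98 = -52.28 mV

-52 mV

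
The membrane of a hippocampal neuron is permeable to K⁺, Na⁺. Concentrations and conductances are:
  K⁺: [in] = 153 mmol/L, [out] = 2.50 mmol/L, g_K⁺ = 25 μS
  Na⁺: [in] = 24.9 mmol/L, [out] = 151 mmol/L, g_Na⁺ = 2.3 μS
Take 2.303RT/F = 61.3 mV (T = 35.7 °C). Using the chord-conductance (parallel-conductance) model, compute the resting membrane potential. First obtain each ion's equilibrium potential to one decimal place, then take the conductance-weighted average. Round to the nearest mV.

E_K⁺ = (61.3/1)·log₁₀(2.50/153) = -109.5 mV
E_Na⁺ = (61.3/1)·log₁₀(151/24.9) = 48.0 mV
Vm = (Σ gᵢEᵢ)/(Σ gᵢ) = (25·-109.5 + 2.3·48.0) / (25 + 2.3)
= -2627.10 / 27.3 = -96.23 mV

-96 mV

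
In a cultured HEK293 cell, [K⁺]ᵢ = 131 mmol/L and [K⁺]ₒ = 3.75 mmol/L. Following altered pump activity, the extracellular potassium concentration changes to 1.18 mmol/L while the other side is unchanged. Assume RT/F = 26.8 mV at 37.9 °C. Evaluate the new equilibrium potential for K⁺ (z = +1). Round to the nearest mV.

After the shift: [K⁺]_out = 1.18, [K⁺]_in = 131 mmol/L.
E_new = (26.8/1)·ln(1.18/131) = 26.80 · (-4.7097) = -126.22 mV

-126 mV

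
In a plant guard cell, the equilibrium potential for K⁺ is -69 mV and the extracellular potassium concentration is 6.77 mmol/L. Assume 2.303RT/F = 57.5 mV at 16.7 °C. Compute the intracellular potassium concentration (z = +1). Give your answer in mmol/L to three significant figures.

Nernst: E = (57.5/1) · log₁₀([out]/[in]), so log₁₀([out]/[in]) = -69.0 × 1 / 57.5 = -1.2000.
[out]/[in] = 10^(-1.2000) = 0.0631.
[in] = 6.77 / 0.0631 = 107.3 mmol/L.

107 mmol/L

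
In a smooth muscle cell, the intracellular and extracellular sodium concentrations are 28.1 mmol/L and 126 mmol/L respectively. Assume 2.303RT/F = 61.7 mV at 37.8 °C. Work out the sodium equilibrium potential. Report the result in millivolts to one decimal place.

E = (61.7/z) · log₁₀([Na⁺]_out/[Na⁺]_in) with z = +1.
= (61.7/1) · log₁₀(126/28.1) = 61.70 · log₁₀(4.484)
= 61.70 · (0.6517) = 40.21 mV

40.2 mV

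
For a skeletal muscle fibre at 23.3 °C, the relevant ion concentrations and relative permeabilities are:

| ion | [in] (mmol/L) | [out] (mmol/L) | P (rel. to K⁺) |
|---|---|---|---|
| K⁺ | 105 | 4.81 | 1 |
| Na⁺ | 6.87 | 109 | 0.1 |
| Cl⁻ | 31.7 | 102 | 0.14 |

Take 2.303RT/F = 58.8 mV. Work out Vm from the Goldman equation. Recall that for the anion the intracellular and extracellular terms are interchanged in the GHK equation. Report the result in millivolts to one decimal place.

Vm = 58.8 · log₁₀[(Σ P·[cation]ₒ + Σ P·[anion]ᵢ) / (Σ P·[cation]ᵢ + Σ P·[anion]ₒ)]
Numerator = 1×4.81 + 0.1×109 + 0.14×31.7 = 20.15
Denominator = 1×105 + 0.1×6.87 + 0.14×102 = 120
Vm = 58.8 · log₁₀(0.16795) = 58.8 × (-0.7748) = -45.56 mV

-45.6 mV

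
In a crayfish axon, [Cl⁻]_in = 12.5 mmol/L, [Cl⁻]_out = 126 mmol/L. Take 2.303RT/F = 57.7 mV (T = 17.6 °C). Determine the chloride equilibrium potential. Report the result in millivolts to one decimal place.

E = (57.7/z) · log₁₀([Cl⁻]_out/[Cl⁻]_in) with z = -1.
For an anion, dividing by z = -1 reverses the sign.
= (57.7/-1) · log₁₀(126/12.5) = -57.70 · log₁₀(10.08)
= -57.70 · (1.0035) = -57.90 mV

-57.9 mV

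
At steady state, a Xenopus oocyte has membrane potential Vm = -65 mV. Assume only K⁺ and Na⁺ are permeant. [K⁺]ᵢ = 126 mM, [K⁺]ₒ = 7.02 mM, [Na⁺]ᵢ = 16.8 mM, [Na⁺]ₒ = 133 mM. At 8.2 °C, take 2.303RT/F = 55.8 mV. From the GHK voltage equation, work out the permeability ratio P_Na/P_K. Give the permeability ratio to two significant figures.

0.012

Let α = P_Na/P_K. GHK: Vm = 55.8·log₁₀[(Kₒ + α·Naₒ)/(Kᵢ + α·Naᵢ)].
10^(Vm/55.8) = 10^(-65.0/55.8) = 0.068411
So 0.068411·(Kᵢ + α·Naᵢ) = Kₒ + α·Naₒ → α = (0.068411·126.0 − 7.02) / (133.0 − 0.068411·16.8)
α = (8.62 − 7.02) / (133.0 − 1.149) = 1.6/131.9 = 0.01213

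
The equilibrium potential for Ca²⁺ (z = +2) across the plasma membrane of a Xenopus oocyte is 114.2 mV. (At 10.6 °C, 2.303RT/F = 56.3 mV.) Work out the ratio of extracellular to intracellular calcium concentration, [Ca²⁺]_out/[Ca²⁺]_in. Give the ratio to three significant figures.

log₁₀([out]/[in]) = E·z/(56.3) = 114.2 × 2 / 56.3 = 4.0568
[out]/[in] = 10^(4.0568) = 1.14e+04

11400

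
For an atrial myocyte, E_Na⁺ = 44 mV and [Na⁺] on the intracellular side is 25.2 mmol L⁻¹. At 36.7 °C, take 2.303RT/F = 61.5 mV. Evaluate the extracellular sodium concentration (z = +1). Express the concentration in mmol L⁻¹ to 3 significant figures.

Nernst: E = (61.5/1) · log₁₀([out]/[in]), so log₁₀([out]/[in]) = 44.0 × 1 / 61.5 = 0.7154.
[out]/[in] = 10^(0.7154) = 5.193.
[out] = 5.193 × 25.2 = 130.9 mmol L⁻¹.

131 mmol L⁻¹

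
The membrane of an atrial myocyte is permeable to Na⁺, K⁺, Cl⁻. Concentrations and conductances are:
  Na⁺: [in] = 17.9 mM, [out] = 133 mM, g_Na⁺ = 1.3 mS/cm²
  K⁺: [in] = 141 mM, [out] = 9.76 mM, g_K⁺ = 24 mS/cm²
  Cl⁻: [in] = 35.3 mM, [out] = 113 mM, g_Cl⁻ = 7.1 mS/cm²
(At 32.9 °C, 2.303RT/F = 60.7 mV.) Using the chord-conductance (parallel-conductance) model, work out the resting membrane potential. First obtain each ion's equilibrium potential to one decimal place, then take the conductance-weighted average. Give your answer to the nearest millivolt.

E_Na⁺ = (60.7/1)·log₁₀(133/17.9) = 52.9 mV
E_K⁺ = (60.7/1)·log₁₀(9.76/141) = -70.4 mV
E_Cl⁻ = (60.7/-1)·log₁₀(113/35.3) = -30.7 mV
Vm = (Σ gᵢEᵢ)/(Σ gᵢ) = (1.3·52.9 + 24·-70.4 + 7.1·-30.7) / (1.3 + 24 + 7.1)
= -1838.80 / 32.4 = -56.75 mV

-57 mV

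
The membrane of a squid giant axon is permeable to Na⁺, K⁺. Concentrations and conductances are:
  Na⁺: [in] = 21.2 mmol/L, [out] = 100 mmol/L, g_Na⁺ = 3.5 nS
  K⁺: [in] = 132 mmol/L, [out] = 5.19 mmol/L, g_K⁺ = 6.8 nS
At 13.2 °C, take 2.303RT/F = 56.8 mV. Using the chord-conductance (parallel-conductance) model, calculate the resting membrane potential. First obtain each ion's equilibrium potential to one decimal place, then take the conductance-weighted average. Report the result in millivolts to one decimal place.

E_Na⁺ = (56.8/1)·log₁₀(100/21.2) = 38.3 mV
E_K⁺ = (56.8/1)·log₁₀(5.19/132) = -79.8 mV
Vm = (Σ gᵢEᵢ)/(Σ gᵢ) = (3.5·38.3 + 6.8·-79.8) / (3.5 + 6.8)
= -408.59 / 10.3 = -39.67 mV

-39.7 mV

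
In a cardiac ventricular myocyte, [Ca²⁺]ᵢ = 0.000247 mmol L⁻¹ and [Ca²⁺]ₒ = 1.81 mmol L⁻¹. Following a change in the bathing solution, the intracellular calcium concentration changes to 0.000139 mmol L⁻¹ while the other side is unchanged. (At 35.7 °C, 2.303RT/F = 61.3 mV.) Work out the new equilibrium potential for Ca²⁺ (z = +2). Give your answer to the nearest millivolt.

126 mV

After the shift: [Ca²⁺]_out = 1.81, [Ca²⁺]_in = 0.000139 mmol L⁻¹.
E_new = (61.3/2)·log₁₀(1.81/0.000139) = 30.65 · (4.1147) = 126.11 mV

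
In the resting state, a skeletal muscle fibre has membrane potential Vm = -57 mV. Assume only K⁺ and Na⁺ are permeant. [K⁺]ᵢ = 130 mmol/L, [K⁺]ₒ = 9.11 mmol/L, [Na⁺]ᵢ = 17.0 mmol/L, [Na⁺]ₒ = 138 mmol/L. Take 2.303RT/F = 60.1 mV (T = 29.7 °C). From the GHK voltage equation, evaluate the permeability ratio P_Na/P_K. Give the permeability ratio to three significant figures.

Let α = P_Na/P_K. GHK: Vm = 60.1·log₁₀[(Kₒ + α·Naₒ)/(Kᵢ + α·Naᵢ)].
10^(Vm/60.1) = 10^(-57.0/60.1) = 0.11261
So 0.11261·(Kᵢ + α·Naᵢ) = Kₒ + α·Naₒ → α = (0.11261·130.0 − 9.11) / (138.0 − 0.11261·17.0)
α = (14.64 − 9.11) / (138.0 − 1.914) = 5.529/136.1 = 0.04063

0.0406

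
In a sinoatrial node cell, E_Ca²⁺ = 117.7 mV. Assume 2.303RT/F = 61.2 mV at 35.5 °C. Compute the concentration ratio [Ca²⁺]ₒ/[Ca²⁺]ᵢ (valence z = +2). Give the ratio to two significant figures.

log₁₀([out]/[in]) = E·z/(61.2) = 117.7 × 2 / 61.2 = 3.8464
[out]/[in] = 10^(3.8464) = 7021

7000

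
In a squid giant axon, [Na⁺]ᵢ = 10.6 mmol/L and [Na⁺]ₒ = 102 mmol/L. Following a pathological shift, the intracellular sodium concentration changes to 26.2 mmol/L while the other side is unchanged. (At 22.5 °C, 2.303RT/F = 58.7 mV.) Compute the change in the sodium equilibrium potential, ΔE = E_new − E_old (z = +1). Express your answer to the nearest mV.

-23 mV

E_old = (58.7/1)·log₁₀(102/10.6) = 57.72 mV
E_new = (58.7/1)·log₁₀(102/26.2) = 34.65 mV
ΔE = 34.65 − (57.72) = -23.07 mV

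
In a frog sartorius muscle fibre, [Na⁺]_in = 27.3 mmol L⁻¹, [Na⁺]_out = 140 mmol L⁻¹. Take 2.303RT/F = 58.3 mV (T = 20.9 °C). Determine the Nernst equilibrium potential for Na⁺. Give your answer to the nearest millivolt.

E = (58.3/z) · log₁₀([Na⁺]_out/[Na⁺]_in) with z = +1.
= (58.3/1) · log₁₀(140/27.3) = 58.30 · log₁₀(5.128)
= 58.30 · (0.7100) = 41.39 mV

41 mV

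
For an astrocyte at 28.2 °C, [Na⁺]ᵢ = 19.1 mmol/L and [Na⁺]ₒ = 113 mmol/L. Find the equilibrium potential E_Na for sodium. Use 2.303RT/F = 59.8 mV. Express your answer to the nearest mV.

46 mV

E = (59.8/z) · log₁₀([Na⁺]_out/[Na⁺]_in) with z = +1.
= (59.8/1) · log₁₀(113/19.1) = 59.80 · log₁₀(5.916)
= 59.80 · (0.7720) = 46.17 mV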